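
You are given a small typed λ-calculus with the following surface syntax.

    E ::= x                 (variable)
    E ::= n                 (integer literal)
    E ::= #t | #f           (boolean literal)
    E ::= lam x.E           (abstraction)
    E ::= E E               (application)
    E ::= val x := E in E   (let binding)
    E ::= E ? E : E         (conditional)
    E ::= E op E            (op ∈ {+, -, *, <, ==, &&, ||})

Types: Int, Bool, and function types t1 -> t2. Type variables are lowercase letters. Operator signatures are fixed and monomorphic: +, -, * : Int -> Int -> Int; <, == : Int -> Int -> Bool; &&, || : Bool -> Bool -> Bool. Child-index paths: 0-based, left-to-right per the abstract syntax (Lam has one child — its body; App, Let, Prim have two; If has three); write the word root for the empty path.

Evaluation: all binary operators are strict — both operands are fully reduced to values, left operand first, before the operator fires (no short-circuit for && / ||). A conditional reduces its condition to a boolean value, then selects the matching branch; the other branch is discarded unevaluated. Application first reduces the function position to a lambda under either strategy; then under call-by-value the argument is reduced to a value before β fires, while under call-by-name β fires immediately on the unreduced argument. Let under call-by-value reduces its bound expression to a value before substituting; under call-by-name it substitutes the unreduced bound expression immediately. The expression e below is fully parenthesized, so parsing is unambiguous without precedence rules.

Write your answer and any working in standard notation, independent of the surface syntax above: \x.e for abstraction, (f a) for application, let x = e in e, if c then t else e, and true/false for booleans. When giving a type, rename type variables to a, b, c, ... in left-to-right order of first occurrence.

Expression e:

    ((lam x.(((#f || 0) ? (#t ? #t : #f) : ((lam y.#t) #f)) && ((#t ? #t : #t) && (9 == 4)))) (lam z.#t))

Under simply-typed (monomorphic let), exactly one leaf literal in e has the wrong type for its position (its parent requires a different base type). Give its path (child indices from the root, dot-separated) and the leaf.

Answer: 0.0.0.0.1 : 0

Derivation:
  unify Bool ~ Bool
  unify Int ~ Bool
  FAIL: mismatch Int ~ Bool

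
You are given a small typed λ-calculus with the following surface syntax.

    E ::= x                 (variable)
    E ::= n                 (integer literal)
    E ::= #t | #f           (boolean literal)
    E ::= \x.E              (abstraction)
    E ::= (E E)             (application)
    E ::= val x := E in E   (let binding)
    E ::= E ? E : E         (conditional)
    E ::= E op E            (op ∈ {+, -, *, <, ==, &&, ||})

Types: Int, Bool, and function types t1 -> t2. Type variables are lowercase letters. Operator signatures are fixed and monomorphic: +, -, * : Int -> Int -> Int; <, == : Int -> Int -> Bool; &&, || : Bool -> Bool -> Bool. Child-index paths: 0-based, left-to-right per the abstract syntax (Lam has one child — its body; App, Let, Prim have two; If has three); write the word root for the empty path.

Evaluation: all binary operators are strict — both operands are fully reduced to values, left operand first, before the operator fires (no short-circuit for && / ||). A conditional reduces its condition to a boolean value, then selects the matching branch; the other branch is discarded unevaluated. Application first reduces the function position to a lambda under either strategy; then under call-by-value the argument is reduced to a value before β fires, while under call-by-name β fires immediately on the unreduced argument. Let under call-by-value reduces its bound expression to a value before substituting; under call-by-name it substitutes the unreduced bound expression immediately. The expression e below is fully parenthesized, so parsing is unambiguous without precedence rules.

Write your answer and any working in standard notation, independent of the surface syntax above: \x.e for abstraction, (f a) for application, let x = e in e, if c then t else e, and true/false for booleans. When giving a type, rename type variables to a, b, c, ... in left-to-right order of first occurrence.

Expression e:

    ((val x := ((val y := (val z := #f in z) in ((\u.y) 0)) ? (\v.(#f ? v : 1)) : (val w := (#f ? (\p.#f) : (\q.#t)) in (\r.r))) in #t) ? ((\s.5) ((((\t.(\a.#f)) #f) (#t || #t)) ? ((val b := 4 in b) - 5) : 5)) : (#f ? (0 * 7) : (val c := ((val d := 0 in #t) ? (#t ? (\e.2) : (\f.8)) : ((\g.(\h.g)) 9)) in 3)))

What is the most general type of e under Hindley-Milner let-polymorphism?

Answer: Int

Trace:
let z : Bool
z : Bool
let y : Bool
y : Bool
\u._ : a -> Bool
  unify a -> Bool ~ Int -> b
  unify a ~ Int
  unify Bool ~ b
_ _ : Bool
  unify Bool ~ Bool
  unify Bool ~ Bool
v : c
  unify c ~ Int
\v._ : Int -> Int
  unify Bool ~ Bool
\p._ : d -> Bool
\q._ : e -> Bool
  unify d -> Bool ~ e -> Bool
  unify d ~ e
  unify Bool ~ Bool
let w : forall. e -> Bool
r : f
\r._ : f -> f
  unify Int -> Int ~ f -> f
  unify Int ~ f
  unify Int ~ Int
let x : Int -> Int
  unify Bool ~ Bool
\s._ : g -> Int
\a._ : i -> Bool
\t._ : h -> i -> Bool
  unify h -> i -> Bool ~ Bool -> j
  unify h ~ Bool
  unify i -> Bool ~ j
_ _ : i -> Bool
  unify Bool ~ Bool
  unify Bool ~ Bool
  unify i -> Bool ~ Bool -> k
  unify i ~ Bool
  unify Bool ~ k
_ _ : Bool
  unify Bool ~ Bool
let b : Int
b : Int
  unify Int ~ Int
  unify Int ~ Int
  unify Int ~ Int
  unify g -> Int ~ Int -> l
  unify g ~ Int
  unify Int ~ l
_ _ : Int
  unify Bool ~ Bool
  unify Int ~ Int
  unify Int ~ Int
let d : Int
  unify Bool ~ Bool
  unify Bool ~ Bool
\e._ : m -> Int
\f._ : n -> Int
  unify m -> Int ~ n -> Int
  unify m ~ n
  unify Int ~ Int
g : o
\h._ : p -> o
\g._ : o -> p -> o
  unify o -> p -> o ~ Int -> q
  unify o ~ Int
  unify p -> Int ~ q
_ _ : p -> Int
  unify n -> Int ~ p -> Int
  unify n ~ p
  unify Int ~ Int
let c : forall. p -> Int
  unify Int ~ Int
  unify Int ~ Int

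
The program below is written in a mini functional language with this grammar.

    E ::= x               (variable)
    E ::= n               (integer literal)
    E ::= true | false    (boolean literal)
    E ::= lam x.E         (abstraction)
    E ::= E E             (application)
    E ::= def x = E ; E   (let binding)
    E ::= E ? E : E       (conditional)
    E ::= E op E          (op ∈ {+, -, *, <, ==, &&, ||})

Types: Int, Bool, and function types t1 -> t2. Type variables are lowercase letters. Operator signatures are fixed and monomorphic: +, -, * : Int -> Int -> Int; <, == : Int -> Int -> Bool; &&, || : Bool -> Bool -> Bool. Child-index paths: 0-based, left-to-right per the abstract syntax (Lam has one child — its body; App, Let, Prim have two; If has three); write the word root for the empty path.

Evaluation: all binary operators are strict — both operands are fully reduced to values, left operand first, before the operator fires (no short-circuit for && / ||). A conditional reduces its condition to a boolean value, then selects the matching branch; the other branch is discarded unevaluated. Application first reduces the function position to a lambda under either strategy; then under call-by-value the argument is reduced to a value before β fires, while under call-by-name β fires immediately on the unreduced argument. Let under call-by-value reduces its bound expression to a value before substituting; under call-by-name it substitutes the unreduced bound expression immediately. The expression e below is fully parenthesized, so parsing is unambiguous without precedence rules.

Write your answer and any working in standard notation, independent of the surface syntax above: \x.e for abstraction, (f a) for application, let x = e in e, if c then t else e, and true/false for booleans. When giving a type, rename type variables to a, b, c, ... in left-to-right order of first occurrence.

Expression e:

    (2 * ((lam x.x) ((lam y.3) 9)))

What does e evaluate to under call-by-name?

Working:
step 0: (2 * ((\x.x) ((\y.3) 9)))
step 1: [beta@1] (2 * ((\y.3) 9))
step 2: [beta@1] (2 * 3)
step 3: [delta@root] 6

Answer: 6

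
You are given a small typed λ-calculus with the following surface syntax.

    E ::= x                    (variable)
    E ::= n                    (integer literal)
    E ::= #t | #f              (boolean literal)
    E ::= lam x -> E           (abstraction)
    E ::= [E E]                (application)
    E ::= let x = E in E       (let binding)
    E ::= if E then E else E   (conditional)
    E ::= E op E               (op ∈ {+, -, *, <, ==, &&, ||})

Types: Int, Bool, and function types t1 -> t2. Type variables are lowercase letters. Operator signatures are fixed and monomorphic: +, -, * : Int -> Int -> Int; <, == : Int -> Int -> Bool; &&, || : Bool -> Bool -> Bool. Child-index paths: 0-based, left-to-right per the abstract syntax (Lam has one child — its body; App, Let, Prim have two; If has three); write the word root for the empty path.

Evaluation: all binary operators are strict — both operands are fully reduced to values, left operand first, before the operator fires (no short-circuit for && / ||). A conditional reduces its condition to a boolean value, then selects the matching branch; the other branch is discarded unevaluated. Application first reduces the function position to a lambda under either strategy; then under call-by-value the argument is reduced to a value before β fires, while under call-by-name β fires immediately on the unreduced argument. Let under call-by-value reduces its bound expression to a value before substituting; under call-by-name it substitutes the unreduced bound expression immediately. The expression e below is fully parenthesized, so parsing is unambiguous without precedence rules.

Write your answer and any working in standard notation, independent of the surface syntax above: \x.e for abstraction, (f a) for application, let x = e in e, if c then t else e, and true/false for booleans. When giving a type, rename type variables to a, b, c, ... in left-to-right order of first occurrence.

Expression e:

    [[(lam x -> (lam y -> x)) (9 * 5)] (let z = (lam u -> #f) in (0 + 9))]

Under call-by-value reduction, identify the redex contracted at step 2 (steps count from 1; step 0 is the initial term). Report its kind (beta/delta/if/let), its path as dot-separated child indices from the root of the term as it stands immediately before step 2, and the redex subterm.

Working:
step 0: (((\x.(\y.x)) (9 * 5)) (let z = (\u.false) in (0 + 9)))
step 1: [delta@0.1] (((\x.(\y.x)) 45) (let z = (\u.false) in (0 + 9)))
step 2: [beta@0] ((\y.45) (let z = (\u.false) in (0 + 9)))

Answer: beta at 0 : ((\x.(\y.x)) 45)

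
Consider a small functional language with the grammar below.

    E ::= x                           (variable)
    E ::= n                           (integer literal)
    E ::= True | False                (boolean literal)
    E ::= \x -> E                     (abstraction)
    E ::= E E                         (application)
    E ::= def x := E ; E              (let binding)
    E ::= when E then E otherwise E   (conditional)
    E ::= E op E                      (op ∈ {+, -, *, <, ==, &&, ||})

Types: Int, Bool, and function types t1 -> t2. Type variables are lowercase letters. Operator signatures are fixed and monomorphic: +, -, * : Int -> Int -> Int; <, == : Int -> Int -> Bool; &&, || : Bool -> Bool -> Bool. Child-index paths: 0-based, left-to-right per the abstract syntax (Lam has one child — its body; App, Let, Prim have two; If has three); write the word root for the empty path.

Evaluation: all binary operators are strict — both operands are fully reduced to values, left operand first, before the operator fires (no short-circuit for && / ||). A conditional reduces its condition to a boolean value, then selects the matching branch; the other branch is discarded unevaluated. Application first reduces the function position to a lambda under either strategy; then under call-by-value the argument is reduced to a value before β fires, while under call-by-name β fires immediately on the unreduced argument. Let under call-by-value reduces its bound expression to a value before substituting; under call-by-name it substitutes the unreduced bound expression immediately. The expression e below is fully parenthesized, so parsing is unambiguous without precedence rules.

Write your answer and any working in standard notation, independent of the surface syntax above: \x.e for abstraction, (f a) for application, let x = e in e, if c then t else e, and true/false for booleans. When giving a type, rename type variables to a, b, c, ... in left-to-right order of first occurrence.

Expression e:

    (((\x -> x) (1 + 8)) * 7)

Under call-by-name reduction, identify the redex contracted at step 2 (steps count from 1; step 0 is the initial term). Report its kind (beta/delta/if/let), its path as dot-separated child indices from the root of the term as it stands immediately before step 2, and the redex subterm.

Trace:
step 0: (((\x.x) (1 + 8)) * 7)
step 1: [beta@0] ((1 + 8) * 7)
step 2: [delta@0] (9 * 7)

Answer: delta at 0 : (1 + 8)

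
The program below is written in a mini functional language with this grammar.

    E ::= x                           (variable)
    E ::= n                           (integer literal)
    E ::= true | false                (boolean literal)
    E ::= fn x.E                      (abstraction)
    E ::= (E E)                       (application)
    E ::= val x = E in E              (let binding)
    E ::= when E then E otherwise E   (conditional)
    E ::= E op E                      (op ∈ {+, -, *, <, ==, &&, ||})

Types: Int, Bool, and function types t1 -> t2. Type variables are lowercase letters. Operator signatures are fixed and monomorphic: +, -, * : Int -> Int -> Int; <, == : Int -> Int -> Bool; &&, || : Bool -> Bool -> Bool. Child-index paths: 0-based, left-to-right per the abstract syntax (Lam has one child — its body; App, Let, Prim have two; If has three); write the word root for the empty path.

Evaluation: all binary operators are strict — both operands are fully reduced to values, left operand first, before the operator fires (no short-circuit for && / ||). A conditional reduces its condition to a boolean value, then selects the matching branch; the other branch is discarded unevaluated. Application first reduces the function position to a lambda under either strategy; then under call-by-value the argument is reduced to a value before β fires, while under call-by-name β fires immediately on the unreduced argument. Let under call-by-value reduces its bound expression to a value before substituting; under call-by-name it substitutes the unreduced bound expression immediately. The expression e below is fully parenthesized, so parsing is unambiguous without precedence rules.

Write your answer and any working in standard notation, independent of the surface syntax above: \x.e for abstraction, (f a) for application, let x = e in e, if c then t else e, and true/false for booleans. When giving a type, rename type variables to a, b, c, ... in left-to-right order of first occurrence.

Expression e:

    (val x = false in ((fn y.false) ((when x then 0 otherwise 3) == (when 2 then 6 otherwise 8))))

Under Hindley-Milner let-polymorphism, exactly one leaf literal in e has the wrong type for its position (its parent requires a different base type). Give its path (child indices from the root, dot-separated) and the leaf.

Derivation:
let x : Bool
\y._ : a -> Bool
x : Bool
  unify Bool ~ Bool
  unify Int ~ Int
  unify Int ~ Int
  unify Int ~ Bool
  FAIL: mismatch Int ~ Bool

Answer: 1.1.1.0 : 2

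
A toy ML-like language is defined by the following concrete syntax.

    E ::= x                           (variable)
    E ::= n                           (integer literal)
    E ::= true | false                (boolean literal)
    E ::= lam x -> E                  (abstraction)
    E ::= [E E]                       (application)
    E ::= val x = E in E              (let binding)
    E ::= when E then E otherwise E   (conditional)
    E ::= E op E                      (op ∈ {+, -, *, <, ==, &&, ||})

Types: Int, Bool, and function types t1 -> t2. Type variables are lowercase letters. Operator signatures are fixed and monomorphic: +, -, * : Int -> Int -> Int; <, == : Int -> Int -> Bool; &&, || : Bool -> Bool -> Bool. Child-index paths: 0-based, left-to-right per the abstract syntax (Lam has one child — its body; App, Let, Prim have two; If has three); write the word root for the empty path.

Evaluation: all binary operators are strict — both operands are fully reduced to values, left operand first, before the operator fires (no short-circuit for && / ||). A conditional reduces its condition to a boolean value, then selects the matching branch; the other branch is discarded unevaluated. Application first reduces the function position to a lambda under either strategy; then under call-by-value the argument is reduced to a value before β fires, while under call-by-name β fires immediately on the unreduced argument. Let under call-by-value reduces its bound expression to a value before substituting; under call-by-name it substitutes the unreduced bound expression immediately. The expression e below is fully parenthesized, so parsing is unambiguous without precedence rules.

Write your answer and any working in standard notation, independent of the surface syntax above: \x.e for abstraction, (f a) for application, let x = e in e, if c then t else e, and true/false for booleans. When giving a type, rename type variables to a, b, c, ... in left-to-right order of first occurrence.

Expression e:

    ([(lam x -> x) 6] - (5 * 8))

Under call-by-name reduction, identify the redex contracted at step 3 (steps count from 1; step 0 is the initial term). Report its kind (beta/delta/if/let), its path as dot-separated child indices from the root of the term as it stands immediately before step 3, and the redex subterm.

Derivation:
step 0: (((\x.x) 6) - (5 * 8))
step 1: [beta@0] (6 - (5 * 8))
step 2: [delta@1] (6 - 40)
step 3: [delta@root] -34

Answer: delta at root : (6 - 40)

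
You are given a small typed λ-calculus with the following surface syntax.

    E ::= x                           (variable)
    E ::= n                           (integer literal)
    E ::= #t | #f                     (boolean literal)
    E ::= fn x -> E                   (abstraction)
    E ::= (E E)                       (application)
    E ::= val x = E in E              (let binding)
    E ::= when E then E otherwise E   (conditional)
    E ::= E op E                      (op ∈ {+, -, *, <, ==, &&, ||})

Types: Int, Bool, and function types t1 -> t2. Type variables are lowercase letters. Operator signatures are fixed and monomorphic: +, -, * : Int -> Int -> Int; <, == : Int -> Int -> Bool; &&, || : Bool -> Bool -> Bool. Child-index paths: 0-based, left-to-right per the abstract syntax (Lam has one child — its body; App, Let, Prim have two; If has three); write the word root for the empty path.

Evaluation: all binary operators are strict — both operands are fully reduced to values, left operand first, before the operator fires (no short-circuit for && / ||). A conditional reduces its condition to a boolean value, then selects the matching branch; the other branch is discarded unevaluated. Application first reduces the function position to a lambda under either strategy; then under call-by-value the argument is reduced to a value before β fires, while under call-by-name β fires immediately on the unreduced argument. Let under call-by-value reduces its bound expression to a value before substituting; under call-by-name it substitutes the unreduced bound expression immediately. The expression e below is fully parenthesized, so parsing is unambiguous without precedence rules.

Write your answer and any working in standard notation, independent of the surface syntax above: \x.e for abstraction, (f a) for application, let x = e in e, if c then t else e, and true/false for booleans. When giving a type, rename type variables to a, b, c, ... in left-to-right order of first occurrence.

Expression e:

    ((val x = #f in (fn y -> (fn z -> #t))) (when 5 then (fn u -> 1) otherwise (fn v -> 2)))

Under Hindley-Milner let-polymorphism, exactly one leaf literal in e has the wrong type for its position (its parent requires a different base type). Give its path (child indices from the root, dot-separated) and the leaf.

Derivation:
let x : Bool
\z._ : b -> Bool
\y._ : a -> b -> Bool
  unify Int ~ Bool
  FAIL: mismatch Int ~ Bool

Answer: 1.0 : 5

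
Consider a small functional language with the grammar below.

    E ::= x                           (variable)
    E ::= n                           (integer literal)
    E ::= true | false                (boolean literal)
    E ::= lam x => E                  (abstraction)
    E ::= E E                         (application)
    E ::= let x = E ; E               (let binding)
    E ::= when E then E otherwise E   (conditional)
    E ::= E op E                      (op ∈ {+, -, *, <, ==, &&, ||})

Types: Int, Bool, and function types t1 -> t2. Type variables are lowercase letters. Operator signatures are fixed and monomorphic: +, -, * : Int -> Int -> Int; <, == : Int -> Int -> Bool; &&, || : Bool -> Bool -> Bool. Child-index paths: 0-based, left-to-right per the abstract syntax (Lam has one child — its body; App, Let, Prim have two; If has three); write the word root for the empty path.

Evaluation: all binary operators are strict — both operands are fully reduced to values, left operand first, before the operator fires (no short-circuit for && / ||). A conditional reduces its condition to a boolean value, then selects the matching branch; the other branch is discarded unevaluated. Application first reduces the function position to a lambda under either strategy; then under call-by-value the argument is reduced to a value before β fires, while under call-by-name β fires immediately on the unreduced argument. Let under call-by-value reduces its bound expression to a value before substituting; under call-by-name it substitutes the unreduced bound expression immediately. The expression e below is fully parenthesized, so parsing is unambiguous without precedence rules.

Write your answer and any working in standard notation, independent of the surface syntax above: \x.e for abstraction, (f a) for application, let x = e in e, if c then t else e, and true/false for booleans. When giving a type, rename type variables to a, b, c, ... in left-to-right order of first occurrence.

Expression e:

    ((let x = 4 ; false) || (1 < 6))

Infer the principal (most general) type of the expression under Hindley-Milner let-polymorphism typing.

Derivation:
let x : Int
  unify Bool ~ Bool
  unify Int ~ Int
  unify Int ~ Int
  unify Bool ~ Bool

Answer: Bool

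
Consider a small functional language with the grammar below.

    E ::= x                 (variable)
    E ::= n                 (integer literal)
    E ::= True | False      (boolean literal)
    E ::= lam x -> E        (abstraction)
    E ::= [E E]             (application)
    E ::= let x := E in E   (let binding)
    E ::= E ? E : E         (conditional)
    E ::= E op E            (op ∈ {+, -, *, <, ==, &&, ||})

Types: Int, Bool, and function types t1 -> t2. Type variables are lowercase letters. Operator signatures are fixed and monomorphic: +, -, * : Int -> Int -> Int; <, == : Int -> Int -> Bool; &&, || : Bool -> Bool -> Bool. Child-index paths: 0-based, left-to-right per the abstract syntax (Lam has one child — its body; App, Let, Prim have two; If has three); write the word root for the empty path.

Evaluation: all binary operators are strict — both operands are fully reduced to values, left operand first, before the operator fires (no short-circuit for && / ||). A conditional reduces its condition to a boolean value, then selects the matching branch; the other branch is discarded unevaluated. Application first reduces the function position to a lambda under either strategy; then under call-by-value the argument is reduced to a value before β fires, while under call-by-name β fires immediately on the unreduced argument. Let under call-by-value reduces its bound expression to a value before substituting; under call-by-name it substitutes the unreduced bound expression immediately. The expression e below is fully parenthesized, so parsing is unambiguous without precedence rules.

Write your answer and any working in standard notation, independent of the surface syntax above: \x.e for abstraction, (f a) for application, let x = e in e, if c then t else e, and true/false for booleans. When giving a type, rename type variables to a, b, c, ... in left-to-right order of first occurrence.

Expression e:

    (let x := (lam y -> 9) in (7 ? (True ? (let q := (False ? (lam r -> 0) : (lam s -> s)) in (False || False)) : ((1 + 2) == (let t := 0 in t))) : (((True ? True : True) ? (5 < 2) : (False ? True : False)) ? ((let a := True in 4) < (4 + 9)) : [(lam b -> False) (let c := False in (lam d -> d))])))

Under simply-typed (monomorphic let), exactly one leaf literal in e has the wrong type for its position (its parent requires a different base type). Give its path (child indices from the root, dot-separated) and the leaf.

Working:
\y._ : a -> Int
let x : a -> Int
  unify Int ~ Bool
  FAIL: mismatch Int ~ Bool

Answer: 1.0 : 7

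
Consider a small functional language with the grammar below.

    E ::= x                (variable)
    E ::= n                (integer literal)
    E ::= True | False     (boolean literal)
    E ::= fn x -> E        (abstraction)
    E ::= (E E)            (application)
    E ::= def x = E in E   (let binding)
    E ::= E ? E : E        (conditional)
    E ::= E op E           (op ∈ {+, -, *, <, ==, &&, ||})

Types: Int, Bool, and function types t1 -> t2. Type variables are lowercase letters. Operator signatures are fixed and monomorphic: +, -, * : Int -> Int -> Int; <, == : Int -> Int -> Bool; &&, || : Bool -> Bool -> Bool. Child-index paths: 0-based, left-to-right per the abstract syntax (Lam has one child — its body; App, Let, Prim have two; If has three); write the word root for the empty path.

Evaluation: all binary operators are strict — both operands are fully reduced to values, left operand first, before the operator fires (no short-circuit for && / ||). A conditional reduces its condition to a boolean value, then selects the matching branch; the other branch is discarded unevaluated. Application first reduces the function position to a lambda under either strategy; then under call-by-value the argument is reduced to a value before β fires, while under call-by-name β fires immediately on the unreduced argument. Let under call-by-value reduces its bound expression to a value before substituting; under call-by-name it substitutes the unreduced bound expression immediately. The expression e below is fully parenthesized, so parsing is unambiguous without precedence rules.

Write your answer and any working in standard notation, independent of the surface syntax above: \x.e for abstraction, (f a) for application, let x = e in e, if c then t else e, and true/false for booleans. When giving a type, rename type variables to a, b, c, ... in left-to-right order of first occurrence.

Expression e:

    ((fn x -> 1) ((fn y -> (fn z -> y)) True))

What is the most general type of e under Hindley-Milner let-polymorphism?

Derivation:
\x._ : a -> Int
y : b
\z._ : c -> b
\y._ : b -> c -> b
  unify b -> c -> b ~ Bool -> d
  unify b ~ Bool
  unify c -> Bool ~ d
_ _ : c -> Bool
  unify a -> Int ~ (c -> Bool) -> e
  unify a ~ c -> Bool
  unify Int ~ e
_ _ : Int

Answer: Int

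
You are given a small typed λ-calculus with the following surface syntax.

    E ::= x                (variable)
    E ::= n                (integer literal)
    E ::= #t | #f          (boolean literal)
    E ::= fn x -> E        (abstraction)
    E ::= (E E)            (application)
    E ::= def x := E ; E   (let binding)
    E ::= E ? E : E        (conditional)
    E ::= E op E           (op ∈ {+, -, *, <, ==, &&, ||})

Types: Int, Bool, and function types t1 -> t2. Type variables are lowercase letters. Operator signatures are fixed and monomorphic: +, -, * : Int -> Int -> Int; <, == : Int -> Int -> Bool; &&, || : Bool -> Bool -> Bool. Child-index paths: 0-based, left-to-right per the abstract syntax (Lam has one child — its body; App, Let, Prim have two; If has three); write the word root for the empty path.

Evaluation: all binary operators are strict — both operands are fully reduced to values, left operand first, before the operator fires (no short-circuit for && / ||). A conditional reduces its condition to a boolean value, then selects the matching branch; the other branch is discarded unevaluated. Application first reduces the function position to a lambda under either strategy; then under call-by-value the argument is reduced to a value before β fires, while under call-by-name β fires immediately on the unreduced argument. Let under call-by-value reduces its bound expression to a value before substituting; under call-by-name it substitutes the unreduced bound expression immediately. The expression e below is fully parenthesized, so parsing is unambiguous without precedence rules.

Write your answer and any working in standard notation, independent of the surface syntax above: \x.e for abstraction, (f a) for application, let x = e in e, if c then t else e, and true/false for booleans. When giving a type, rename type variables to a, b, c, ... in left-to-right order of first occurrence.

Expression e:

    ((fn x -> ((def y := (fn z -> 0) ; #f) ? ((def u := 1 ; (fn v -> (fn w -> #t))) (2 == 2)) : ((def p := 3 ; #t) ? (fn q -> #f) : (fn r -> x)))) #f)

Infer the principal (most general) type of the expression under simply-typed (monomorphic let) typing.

Answer: a -> Bool

Derivation:
\z._ : b -> Int
let y : b -> Int
  unify Bool ~ Bool
let u : Int
\w._ : d -> Bool
\v._ : c -> d -> Bool
  unify Int ~ Int
  unify Int ~ Int
  unify c -> d -> Bool ~ Bool -> e
  unify c ~ Bool
  unify d -> Bool ~ e
_ _ : d -> Bool
let p : Int
  unify Bool ~ Bool
\q._ : f -> Bool
x : a
\r._ : g -> a
  unify f -> Bool ~ g -> a
  unify f ~ g
  unify Bool ~ a
  unify d -> Bool ~ g -> Bool
  unify d ~ g
  unify Bool ~ Bool
\x._ : Bool -> g -> Bool
  unify Bool -> g -> Bool ~ Bool -> h
  unify Bool ~ Bool
  unify g -> Bool ~ h
_ _ : g -> Bool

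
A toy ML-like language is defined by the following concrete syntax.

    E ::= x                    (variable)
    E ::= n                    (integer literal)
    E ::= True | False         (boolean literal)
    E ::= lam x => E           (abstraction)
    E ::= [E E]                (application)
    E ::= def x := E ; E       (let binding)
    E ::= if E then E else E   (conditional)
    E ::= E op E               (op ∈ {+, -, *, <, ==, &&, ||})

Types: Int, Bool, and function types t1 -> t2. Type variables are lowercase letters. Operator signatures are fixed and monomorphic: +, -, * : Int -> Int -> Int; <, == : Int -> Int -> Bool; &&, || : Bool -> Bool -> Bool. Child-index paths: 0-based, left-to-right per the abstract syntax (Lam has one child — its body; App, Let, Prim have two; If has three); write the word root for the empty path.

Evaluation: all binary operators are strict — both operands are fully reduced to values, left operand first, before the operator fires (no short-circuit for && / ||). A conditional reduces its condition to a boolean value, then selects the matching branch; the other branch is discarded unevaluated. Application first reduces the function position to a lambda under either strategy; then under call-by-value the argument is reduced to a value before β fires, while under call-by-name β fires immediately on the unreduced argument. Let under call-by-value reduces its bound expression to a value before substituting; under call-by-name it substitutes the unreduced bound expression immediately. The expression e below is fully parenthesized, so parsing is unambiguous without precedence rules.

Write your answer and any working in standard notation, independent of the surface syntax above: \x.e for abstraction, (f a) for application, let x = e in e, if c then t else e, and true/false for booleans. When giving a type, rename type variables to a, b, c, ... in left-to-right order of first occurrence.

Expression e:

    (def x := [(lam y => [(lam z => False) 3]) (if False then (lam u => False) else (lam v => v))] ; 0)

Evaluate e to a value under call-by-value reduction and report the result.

Answer: 0

Derivation:
step 0: (let x = ((\y.((\z.false) 3)) (if false then (\u.false) else (\v.v))) in 0)
step 1: [if@0.1] (let x = ((\y.((\z.false) 3)) (\v.v)) in 0)
step 2: [beta@0] (let x = ((\z.false) 3) in 0)
step 3: [beta@0] (let x = false in 0)
step 4: [let@root] 0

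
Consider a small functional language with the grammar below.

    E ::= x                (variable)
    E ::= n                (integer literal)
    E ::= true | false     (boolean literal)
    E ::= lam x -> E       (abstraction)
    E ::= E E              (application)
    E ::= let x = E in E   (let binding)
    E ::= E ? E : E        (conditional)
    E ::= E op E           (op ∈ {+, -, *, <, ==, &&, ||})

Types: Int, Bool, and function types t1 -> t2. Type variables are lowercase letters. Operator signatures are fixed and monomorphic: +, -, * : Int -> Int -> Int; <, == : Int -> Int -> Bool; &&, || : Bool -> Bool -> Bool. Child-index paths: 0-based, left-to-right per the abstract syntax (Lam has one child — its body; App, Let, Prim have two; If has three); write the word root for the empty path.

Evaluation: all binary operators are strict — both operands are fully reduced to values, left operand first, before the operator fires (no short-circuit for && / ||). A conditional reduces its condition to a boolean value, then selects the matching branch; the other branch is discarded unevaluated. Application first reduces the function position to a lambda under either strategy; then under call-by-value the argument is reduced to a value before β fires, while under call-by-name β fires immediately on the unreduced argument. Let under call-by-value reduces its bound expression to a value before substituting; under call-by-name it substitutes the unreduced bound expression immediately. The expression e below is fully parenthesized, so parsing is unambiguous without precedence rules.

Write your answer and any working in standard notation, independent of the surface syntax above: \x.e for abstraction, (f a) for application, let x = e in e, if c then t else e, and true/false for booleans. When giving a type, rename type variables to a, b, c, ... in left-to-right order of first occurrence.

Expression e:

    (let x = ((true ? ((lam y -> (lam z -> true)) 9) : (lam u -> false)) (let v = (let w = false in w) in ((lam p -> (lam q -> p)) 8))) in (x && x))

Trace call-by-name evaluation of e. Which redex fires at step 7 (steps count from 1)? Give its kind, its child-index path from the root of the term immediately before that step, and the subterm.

Answer: beta at 1 : ((\z.true) (let v = (let w = false in w) in ((\p.(\q.p)) 8)))

Trace:
step 0: (let x = ((if true then ((\y.(\z.true)) 9) else (\u.false)) (let v = (let w = false in w) in ((\p.(\q.p)) 8))) in (x && x))
step 1: [let@root] (((if true then ((\y.(\z.true)) 9) else (\u.false)) (let v = (let w = false in w) in ((\p.(\q.p)) 8))) && ((if true then ((\y.(\z.true)) 9) else (\u.false)) (let v = (let w = false in w) in ((\p.(\q.p)) 8))))
step 2: [if@0.0] ((((\y.(\z.true)) 9) (let v = (let w = false in w) in ((\p.(\q.p)) 8))) && ((if true then ((\y.(\z.true)) 9) else (\u.false)) (let v = (let w = false in w) in ((\p.(\q.p)) 8))))
step 3: [beta@0.0] (((\z.true) (let v = (let w = false in w) in ((\p.(\q.p)) 8))) && ((if true then ((\y.(\z.true)) 9) else (\u.false)) (let v = (let w = false in w) in ((\p.(\q.p)) 8))))
step 4: [beta@0] (true && ((if true then ((\y.(\z.true)) 9) else (\u.false)) (let v = (let w = false in w) in ((\p.(\q.p)) 8))))
step 5: [if@1.0] (true && (((\y.(\z.true)) 9) (let v = (let w = false in w) in ((\p.(\q.p)) 8))))
step 6: [beta@1.0] (true && ((\z.true) (let v = (let w = false in w) in ((\p.(\q.p)) 8))))
step 7: [beta@1] (true && true)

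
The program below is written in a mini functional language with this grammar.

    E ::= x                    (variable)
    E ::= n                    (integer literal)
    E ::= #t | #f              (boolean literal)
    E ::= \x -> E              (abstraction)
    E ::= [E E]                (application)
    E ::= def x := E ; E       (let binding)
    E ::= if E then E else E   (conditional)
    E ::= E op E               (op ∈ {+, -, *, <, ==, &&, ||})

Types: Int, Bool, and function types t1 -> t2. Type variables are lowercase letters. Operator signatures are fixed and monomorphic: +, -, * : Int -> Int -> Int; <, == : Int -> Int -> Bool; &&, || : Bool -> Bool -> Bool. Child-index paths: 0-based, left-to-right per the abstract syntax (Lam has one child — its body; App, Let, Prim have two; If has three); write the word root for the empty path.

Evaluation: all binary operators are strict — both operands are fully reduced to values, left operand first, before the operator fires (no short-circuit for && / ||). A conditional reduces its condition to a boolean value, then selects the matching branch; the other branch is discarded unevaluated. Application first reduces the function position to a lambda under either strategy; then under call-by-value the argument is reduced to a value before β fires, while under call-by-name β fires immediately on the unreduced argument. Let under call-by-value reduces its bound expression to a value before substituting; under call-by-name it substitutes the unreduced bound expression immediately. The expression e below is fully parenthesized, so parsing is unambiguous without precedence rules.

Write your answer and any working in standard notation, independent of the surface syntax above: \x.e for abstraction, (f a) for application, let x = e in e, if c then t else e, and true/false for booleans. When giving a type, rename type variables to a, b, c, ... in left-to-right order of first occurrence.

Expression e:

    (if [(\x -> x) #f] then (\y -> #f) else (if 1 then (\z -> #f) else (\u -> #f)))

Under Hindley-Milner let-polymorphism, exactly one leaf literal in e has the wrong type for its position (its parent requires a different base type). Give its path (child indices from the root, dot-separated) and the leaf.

Answer: 2.0 : 1

Working:
x : a
\x._ : a -> a
  unify a -> a ~ Bool -> b
  unify a ~ Bool
  unify Bool ~ b
_ _ : Bool
  unify Bool ~ Bool
\y._ : c -> Bool
  unify Int ~ Bool
  FAIL: mismatch Int ~ Bool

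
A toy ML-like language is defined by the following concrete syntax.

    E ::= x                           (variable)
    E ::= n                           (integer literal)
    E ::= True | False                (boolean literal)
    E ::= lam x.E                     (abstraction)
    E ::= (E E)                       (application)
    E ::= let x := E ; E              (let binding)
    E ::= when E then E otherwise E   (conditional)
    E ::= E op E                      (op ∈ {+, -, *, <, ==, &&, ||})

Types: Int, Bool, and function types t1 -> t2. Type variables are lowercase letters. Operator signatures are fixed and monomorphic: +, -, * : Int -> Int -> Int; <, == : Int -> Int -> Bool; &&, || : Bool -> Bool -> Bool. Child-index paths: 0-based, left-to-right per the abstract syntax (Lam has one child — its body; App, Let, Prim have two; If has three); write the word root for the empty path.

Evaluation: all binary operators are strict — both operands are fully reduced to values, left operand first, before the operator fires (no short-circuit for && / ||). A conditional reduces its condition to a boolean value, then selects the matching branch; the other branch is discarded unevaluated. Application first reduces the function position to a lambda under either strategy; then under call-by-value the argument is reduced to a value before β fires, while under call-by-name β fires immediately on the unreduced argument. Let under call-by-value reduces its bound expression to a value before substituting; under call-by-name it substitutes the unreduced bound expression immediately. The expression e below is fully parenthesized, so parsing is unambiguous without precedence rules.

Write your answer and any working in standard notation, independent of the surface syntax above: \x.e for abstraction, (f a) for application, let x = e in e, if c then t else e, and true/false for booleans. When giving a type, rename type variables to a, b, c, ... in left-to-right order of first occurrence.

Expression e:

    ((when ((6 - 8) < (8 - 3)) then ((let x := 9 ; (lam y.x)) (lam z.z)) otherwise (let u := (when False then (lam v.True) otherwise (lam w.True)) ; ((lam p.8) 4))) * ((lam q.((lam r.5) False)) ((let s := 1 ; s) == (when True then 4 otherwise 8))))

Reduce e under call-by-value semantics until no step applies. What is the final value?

Answer: 45

Derivation:
step 0: ((if ((6 - 8) < (8 - 3)) then ((let x = 9 in (\y.x)) (\z.z)) else (let u = (if false then (\v.true) else (\w.true)) in ((\p.8) 4))) * ((\q.((\r.5) false)) ((let s = 1 in s) == (if true then 4 else 8))))
step 1: [delta@0.0.0] ((if (-2 < (8 - 3)) then ((let x = 9 in (\y.x)) (\z.z)) else (let u = (if false then (\v.true) else (\w.true)) in ((\p.8) 4))) * ((\q.((\r.5) false)) ((let s = 1 in s) == (if true then 4 else 8))))
step 2: [delta@0.0.1] ((if (-2 < 5) then ((let x = 9 in (\y.x)) (\z.z)) else (let u = (if false then (\v.true) else (\w.true)) in ((\p.8) 4))) * ((\q.((\r.5) false)) ((let s = 1 in s) == (if true then 4 else 8))))
step 3: [delta@0.0] ((if true then ((let x = 9 in (\y.x)) (\z.z)) else (let u = (if false then (\v.true) else (\w.true)) in ((\p.8) 4))) * ((\q.((\r.5) false)) ((let s = 1 in s) == (if true then 4 else 8))))
step 4: [if@0] (((let x = 9 in (\y.x)) (\z.z)) * ((\q.((\r.5) false)) ((let s = 1 in s) == (if true then 4 else 8))))
step 5: [let@0.0] (((\y.9) (\z.z)) * ((\q.((\r.5) false)) ((let s = 1 in s) == (if true then 4 else 8))))
step 6: [beta@0] (9 * ((\q.((\r.5) false)) ((let s = 1 in s) == (if true then 4 else 8))))
step 7: [let@1.1.0] (9 * ((\q.((\r.5) false)) (1 == (if true then 4 else 8))))
step 8: [if@1.1.1] (9 * ((\q.((\r.5) false)) (1 == 4)))
step 9: [delta@1.1] (9 * ((\q.((\r.5) false)) false))
step 10: [beta@1] (9 * ((\r.5) false))
step 11: [beta@1] (9 * 5)
step 12: [delta@root] 45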